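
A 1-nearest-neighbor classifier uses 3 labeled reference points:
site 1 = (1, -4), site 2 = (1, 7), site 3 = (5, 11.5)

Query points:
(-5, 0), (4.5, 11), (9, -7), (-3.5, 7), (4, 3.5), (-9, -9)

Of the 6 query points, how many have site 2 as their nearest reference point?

2

(-5, 0) — d² to each: site 1:52, site 2:85, site 3:232.25 → nearest is site 1
(4.5, 11) — d² to each: site 1:237.25, site 2:28.25, site 3:0.5 → nearest is site 3
(9, -7) — d² to each: site 1:73, site 2:260, site 3:358.25 → nearest is site 1
(-3.5, 7) — d² to each: site 1:141.25, site 2:20.25, site 3:92.5 → nearest is site 2
(4, 3.5) — d² to each: site 1:65.25, site 2:21.25, site 3:65 → nearest is site 2
(-9, -9) — d² to each: site 1:125, site 2:356, site 3:616.25 → nearest is site 1
2 of the 6 points have site 2 as nearest.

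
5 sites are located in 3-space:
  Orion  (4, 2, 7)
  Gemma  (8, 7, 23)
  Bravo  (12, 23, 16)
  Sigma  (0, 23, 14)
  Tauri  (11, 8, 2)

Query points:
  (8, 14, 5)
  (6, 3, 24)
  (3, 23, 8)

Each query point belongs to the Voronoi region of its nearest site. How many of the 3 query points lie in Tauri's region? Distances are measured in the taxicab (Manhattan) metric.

(8, 14, 5) — d to each: Orion:18, Gemma:25, Bravo:24, Sigma:26, Tauri:12 → nearest is Tauri
(6, 3, 24) — d to each: Orion:20, Gemma:7, Bravo:34, Sigma:36, Tauri:32 → nearest is Gemma
(3, 23, 8) — d to each: Orion:23, Gemma:36, Bravo:17, Sigma:9, Tauri:29 → nearest is Sigma
1 of the 3 points has Tauri as nearest.

1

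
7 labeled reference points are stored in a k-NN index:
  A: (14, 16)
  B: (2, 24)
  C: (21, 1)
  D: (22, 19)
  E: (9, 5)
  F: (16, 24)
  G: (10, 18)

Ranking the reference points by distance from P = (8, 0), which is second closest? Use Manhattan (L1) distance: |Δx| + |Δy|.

d(P,A) = |8−14| + |0−16| = 6 + 16 = 22
d(P,B) = |8−2| + |0−24| = 6 + 24 = 30
d(P,C) = |8−21| + |0−1| = 13 + 1 = 14
d(P,D) = |8−22| + |0−19| = 14 + 19 = 33
d(P,E) = |8−9| + |0−5| = 1 + 5 = 6
d(P,F) = |8−16| + |0−24| = 8 + 24 = 32
d(P,G) = |8−10| + |0−18| = 2 + 18 = 20
Sorted ascending: E, C, G, … — the second-nearest is C.

C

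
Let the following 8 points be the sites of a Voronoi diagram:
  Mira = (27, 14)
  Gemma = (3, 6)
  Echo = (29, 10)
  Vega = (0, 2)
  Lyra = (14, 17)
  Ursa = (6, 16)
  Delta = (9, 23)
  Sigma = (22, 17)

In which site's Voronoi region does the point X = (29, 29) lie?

Sigma

Since √ is increasing, it suffices to compare squared distances:
d²(X, Mira) = (29−27)² + (29−14)² = 4 + 225 = 229
d²(X, Gemma) = (29−3)² + (29−6)² = 676 + 529 = 1205
d²(X, Echo) = (29−29)² + (29−10)² = 0 + 361 = 361
d²(X, Vega) = (29−0)² + (29−2)² = 841 + 729 = 1570
d²(X, Lyra) = (29−14)² + (29−17)² = 225 + 144 = 369
d²(X, Ursa) = (29−6)² + (29−16)² = 529 + 169 = 698
d²(X, Delta) = (29−9)² + (29−23)² = 400 + 36 = 436
d²(X, Sigma) = (29−22)² + (29−17)² = 49 + 144 = 193
Minimum is at Sigma.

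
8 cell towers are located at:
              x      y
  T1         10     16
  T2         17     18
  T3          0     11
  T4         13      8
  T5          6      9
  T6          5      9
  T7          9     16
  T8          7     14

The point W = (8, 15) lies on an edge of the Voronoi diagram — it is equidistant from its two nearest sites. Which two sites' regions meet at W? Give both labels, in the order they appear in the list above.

T7 and T8

Squared distances from W to each site:
|WT1|² = (8−10)² + (15−16)² = 4 + 1 = 5
|WT2|² = (8−17)² + (15−18)² = 81 + 9 = 90
|WT3|² = (8−0)² + (15−11)² = 64 + 16 = 80
|WT4|² = (8−13)² + (15−8)² = 25 + 49 = 74
|WT5|² = (8−6)² + (15−9)² = 4 + 36 = 40
|WT6|² = (8−5)² + (15−9)² = 9 + 36 = 45
|WT7|² = (8−9)² + (15−16)² = 1 + 1 = 2
|WT8|² = (8−7)² + (15−14)² = 1 + 1 = 2
W is equidistant from T7 and T8 (both at squared distance 2), and every other site is strictly farther — so W lies on the T7–T8 Voronoi edge.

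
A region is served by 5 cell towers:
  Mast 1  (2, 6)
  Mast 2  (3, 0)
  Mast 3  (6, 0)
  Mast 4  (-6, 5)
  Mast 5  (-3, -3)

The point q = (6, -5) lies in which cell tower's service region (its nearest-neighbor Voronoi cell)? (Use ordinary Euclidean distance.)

Mast 3

Compare squared distances (the ordering matches that of the actual distances):
d²(q, Mast 1) = 16 + 121 = 137
d²(q, Mast 2) = 9 + 25 = 34
d²(q, Mast 3) = 0 + 25 = 25
d²(q, Mast 4) = 144 + 100 = 244
d²(q, Mast 5) = 81 + 4 = 85
Minimum is at Mast 3.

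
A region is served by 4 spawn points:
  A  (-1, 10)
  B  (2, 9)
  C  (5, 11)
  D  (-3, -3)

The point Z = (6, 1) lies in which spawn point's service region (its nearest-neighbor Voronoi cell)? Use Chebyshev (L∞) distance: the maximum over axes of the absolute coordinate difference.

B

d(Z,A) = max(7, 9) = 9
d(Z,B) = max(4, 8) = 8
d(Z,C) = max(1, 10) = 10
d(Z,D) = max(9, 4) = 9
Minimum is at B.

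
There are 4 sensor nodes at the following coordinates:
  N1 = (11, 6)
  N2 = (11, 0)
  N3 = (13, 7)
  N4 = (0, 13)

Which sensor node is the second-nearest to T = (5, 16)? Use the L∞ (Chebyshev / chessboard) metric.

N3

d(T,N1) = max(6, 10) = 10
d(T,N2) = max(6, 16) = 16
d(T,N3) = max(8, 9) = 9
d(T,N4) = max(5, 3) = 5
Sorted ascending: N4, N3, N1, … — the second-nearest is N3.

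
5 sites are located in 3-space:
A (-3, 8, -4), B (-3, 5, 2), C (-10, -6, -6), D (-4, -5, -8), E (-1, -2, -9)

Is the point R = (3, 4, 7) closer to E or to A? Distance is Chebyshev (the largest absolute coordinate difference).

d(R,E) = max(4, 6, 16) = 16
d(R,A) = max(6, 4, 11) = 11
16 > 11, so A is closer.

A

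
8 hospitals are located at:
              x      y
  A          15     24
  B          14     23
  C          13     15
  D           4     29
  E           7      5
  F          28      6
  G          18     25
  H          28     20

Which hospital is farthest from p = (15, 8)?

D

Since √ is increasing, it suffices to compare squared distances:
|pA|² = (15−15)² + (8−24)² = 0 + 256 = 256
|pB|² = (15−14)² + (8−23)² = 1 + 225 = 226
|pC|² = (15−13)² + (8−15)² = 4 + 49 = 53
|pD|² = (15−4)² + (8−29)² = 121 + 441 = 562
|pE|² = (15−7)² + (8−5)² = 64 + 9 = 73
|pF|² = (15−28)² + (8−6)² = 169 + 4 = 173
|pG|² = (15−18)² + (8−25)² = 9 + 289 = 298
|pH|² = (15−28)² + (8−20)² = 169 + 144 = 313
The largest is to D.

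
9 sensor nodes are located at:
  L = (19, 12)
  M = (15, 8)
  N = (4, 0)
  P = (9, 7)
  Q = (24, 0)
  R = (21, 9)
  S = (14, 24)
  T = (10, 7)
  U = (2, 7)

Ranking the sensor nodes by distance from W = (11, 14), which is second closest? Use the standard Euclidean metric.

Compare squared distances (the ordering matches that of the actual distances):
|WL|² = (11−19)² + (14−12)² = 64 + 4 = 68
|WM|² = (11−15)² + (14−8)² = 16 + 36 = 52
|WN|² = (11−4)² + (14−0)² = 49 + 196 = 245
|WP|² = (11−9)² + (14−7)² = 4 + 49 = 53
|WQ|² = (11−24)² + (14−0)² = 169 + 196 = 365
|WR|² = (11−21)² + (14−9)² = 100 + 25 = 125
|WS|² = (11−14)² + (14−24)² = 9 + 100 = 109
|WT|² = (11−10)² + (14−7)² = 1 + 49 = 50
|WU|² = (11−2)² + (14−7)² = 81 + 49 = 130
Sorted ascending: T, M, P, … — the second-nearest is M.

M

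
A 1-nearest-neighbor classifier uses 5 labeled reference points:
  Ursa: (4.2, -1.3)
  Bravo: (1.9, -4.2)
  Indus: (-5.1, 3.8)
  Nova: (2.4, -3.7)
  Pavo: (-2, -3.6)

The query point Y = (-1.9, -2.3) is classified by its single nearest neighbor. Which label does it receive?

Since √ is increasing, it suffices to compare squared distances:
d²(Y, Ursa) = (-1.9−4.2)² + (-2.3−(-1.3))² = 37.21 + 1 = 38.21
d²(Y, Bravo) = (-1.9−1.9)² + (-2.3−(-4.2))² = 14.44 + 3.61 = 18.05
d²(Y, Indus) = (-1.9−(-5.1))² + (-2.3−3.8)² = 10.24 + 37.21 = 47.45
d²(Y, Nova) = (-1.9−2.4)² + (-2.3−(-3.7))² = 18.49 + 1.96 = 20.45
d²(Y, Pavo) = (-1.9−(-2))² + (-2.3−(-3.6))² = 0.01 + 1.69 = 1.7
The smallest is to Pavo, so Y lies in the Voronoi region of Pavo.

Pavo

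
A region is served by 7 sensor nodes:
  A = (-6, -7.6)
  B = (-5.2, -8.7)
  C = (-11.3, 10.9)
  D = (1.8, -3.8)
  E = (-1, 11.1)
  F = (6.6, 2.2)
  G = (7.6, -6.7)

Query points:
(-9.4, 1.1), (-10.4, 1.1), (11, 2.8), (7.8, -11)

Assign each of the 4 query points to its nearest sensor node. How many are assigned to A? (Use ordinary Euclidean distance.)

2

(-9.4, 1.1) — d² to each: A:87.25, B:113.68, C:99.65, D:149.45, E:170.56, F:257.21, G:349.84 → nearest is A
(-10.4, 1.1) — d² to each: A:95.05, B:123.08, C:96.85, D:172.85, E:188.36, F:290.21, G:384.84 → nearest is A
(11, 2.8) — d² to each: A:397.16, B:394.69, C:562.9, D:128.2, E:212.89, F:19.72, G:101.81 → nearest is F
(7.8, -11) — d² to each: A:202, B:174.29, C:844.42, D:87.84, E:565.85, F:175.68, G:18.53 → nearest is G
2 of the 4 points have A as nearest.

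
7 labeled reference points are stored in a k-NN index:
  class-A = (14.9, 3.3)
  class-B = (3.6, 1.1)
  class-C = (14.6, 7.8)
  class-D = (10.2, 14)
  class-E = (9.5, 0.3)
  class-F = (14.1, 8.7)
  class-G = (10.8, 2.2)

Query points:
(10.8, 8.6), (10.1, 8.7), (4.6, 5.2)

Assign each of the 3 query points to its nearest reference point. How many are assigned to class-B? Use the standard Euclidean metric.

1

(10.8, 8.6) — d² to each: class-A:44.9, class-B:108.09, class-C:15.08, class-D:29.52, class-E:70.58, class-F:10.9, class-G:40.96 → nearest is class-F
(10.1, 8.7) — d² to each: class-A:52.2, class-B:100.01, class-C:21.06, class-D:28.1, class-E:70.92, class-F:16, class-G:42.74 → nearest is class-F
(4.6, 5.2) — d² to each: class-A:109.7, class-B:17.81, class-C:106.76, class-D:108.8, class-E:48.02, class-F:102.5, class-G:47.44 → nearest is class-B
1 of the 3 points has class-B as nearest.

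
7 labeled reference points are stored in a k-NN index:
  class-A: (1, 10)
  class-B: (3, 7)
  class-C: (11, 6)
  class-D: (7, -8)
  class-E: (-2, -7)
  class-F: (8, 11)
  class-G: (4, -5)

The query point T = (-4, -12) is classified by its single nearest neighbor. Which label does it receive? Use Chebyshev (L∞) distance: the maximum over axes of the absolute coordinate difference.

class-E

d(T, class-A) = max(5, 22) = 22
d(T, class-B) = max(7, 19) = 19
d(T, class-C) = max(15, 18) = 18
d(T, class-D) = max(11, 4) = 11
d(T, class-E) = max(2, 5) = 5
d(T, class-F) = max(12, 23) = 23
d(T, class-G) = max(8, 7) = 8
class-E is nearest.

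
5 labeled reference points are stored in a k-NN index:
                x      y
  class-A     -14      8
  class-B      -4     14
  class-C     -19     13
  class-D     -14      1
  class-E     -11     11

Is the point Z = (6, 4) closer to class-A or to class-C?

class-A

Compare squared distances:
d²(Z, class-A) = (6−(-14))² + (4−8)² = 400 + 16 = 416
d²(Z, class-C) = (6−(-19))² + (4−13)² = 625 + 81 = 706
416 < 706, so class-A is closer.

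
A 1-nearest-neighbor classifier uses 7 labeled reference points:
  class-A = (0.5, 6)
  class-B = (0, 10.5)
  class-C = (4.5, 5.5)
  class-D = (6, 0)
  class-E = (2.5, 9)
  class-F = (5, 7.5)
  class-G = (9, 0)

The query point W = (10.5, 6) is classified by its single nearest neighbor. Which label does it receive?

Since √ is increasing, it suffices to compare squared distances:
d²(W, class-A) = (10.5−0.5)² + (6−6)² = 100 + 0 = 100
d²(W, class-B) = (10.5−0)² + (6−10.5)² = 110.25 + 20.25 = 130.5
d²(W, class-C) = (10.5−4.5)² + (6−5.5)² = 36 + 0.25 = 36.25
d²(W, class-D) = (10.5−6)² + (6−0)² = 20.25 + 36 = 56.25
d²(W, class-E) = (10.5−2.5)² + (6−9)² = 64 + 9 = 73
d²(W, class-F) = (10.5−5)² + (6−7.5)² = 30.25 + 2.25 = 32.5
d²(W, class-G) = (10.5−9)² + (6−0)² = 2.25 + 36 = 38.25
The smallest is to class-F, so W lies in the Voronoi region of class-F.

class-F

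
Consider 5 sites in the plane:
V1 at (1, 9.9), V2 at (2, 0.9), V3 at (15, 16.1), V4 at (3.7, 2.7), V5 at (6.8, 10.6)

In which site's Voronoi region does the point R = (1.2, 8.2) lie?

V1

Since √ is increasing, it suffices to compare squared distances:
|RV1|² = (1.2−1)² + (8.2−9.9)² = 0.04 + 2.89 = 2.93
|RV2|² = (1.2−2)² + (8.2−0.9)² = 0.64 + 53.29 = 53.93
|RV3|² = (1.2−15)² + (8.2−16.1)² = 190.44 + 62.41 = 252.85
|RV4|² = (1.2−3.7)² + (8.2−2.7)² = 6.25 + 30.25 = 36.5
|RV5|² = (1.2−6.8)² + (8.2−10.6)² = 31.36 + 5.76 = 37.12
Minimum is at V1.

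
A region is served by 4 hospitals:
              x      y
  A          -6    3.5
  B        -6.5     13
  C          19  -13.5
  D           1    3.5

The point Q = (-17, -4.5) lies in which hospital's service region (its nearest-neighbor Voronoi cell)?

A

Since √ is increasing, it suffices to compare squared distances:
|QA|² = (-17−(-6))² + (-4.5−3.5)² = 121 + 64 = 185
|QB|² = (-17−(-6.5))² + (-4.5−13)² = 110.25 + 306.25 = 416.5
|QC|² = (-17−19)² + (-4.5−(-13.5))² = 1296 + 81 = 1377
|QD|² = (-17−1)² + (-4.5−3.5)² = 324 + 64 = 388
A is nearest.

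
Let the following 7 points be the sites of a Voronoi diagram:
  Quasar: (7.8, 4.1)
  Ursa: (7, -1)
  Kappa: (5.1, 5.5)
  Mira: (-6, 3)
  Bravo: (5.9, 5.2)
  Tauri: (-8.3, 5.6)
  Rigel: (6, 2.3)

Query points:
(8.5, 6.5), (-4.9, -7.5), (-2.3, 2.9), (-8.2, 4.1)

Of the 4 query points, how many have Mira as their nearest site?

(8.5, 6.5) — d² to each: Quasar:6.25, Ursa:58.5, Kappa:12.56, Mira:222.5, Bravo:8.45, Tauri:283.05, Rigel:23.89 → nearest is Quasar
(-4.9, -7.5) — d² to each: Quasar:295.85, Ursa:183.86, Kappa:269, Mira:111.46, Bravo:277.93, Tauri:183.17, Rigel:214.85 → nearest is Mira
(-2.3, 2.9) — d² to each: Quasar:103.45, Ursa:101.7, Kappa:61.52, Mira:13.7, Bravo:72.53, Tauri:43.29, Rigel:69.25 → nearest is Mira
(-8.2, 4.1) — d² to each: Quasar:256, Ursa:257.05, Kappa:178.85, Mira:6.05, Bravo:200.02, Tauri:2.26, Rigel:204.88 → nearest is Tauri
2 of the 4 points have Mira as nearest.

2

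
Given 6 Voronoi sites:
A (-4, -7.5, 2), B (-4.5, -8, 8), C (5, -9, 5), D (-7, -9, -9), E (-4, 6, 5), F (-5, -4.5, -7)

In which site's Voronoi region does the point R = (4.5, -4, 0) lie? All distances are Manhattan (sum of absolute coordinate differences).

d(R,A) = 8.5 + 3.5 + 2 = 14
d(R,B) = 9 + 4 + 8 = 21
d(R,C) = 0.5 + 5 + 5 = 10.5
d(R,D) = 11.5 + 5 + 9 = 25.5
d(R,E) = 8.5 + 10 + 5 = 23.5
d(R,F) = 9.5 + 0.5 + 7 = 17
The smallest is to C, so R lies in the Voronoi region of C.

C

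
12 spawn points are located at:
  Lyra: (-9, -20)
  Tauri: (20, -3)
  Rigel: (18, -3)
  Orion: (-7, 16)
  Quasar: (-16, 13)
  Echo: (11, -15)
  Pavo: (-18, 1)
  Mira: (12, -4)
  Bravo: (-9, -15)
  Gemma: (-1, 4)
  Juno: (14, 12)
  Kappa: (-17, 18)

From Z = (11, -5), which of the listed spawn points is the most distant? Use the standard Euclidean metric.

Kappa

Squared Euclidean distances:
d²(Z, Lyra) = (11−(-9))² + (-5−(-20))² = 400 + 225 = 625
d²(Z, Tauri) = (11−20)² + (-5−(-3))² = 81 + 4 = 85
d²(Z, Rigel) = (11−18)² + (-5−(-3))² = 49 + 4 = 53
d²(Z, Orion) = (11−(-7))² + (-5−16)² = 324 + 441 = 765
d²(Z, Quasar) = (11−(-16))² + (-5−13)² = 729 + 324 = 1053
d²(Z, Echo) = (11−11)² + (-5−(-15))² = 0 + 100 = 100
d²(Z, Pavo) = (11−(-18))² + (-5−1)² = 841 + 36 = 877
d²(Z, Mira) = (11−12)² + (-5−(-4))² = 1 + 1 = 2
d²(Z, Bravo) = (11−(-9))² + (-5−(-15))² = 400 + 100 = 500
d²(Z, Gemma) = (11−(-1))² + (-5−4)² = 144 + 81 = 225
d²(Z, Juno) = (11−14)² + (-5−12)² = 9 + 289 = 298
d²(Z, Kappa) = (11−(-17))² + (-5−18)² = 784 + 529 = 1313
The largest is to Kappa.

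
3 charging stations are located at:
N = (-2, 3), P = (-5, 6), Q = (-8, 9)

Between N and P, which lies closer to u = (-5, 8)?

P

Compare squared distances:
|uN|² = (-5−(-2))² + (8−3)² = 9 + 25 = 34
|uP|² = (-5−(-5))² + (8−6)² = 0 + 4 = 4
34 > 4, so P is closer.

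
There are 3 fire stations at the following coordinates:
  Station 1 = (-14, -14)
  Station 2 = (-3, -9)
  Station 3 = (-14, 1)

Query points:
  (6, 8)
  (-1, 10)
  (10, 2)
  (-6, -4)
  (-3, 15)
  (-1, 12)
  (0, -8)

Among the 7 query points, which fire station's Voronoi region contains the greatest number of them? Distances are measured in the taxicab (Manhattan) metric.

(6, 8) — d to each: Station 1:42, Station 2:26, Station 3:27 → nearest is Station 2
(-1, 10) — d to each: Station 1:37, Station 2:21, Station 3:22 → nearest is Station 2
(10, 2) — d to each: Station 1:40, Station 2:24, Station 3:25 → nearest is Station 2
(-6, -4) — d to each: Station 1:18, Station 2:8, Station 3:13 → nearest is Station 2
(-3, 15) — d to each: Station 1:40, Station 2:24, Station 3:25 → nearest is Station 2
(-1, 12) — d to each: Station 1:39, Station 2:23, Station 3:24 → nearest is Station 2
(0, -8) — d to each: Station 1:20, Station 2:4, Station 3:23 → nearest is Station 2
Tally — Station 2:7. Station 2 captures the most (7).

Station 2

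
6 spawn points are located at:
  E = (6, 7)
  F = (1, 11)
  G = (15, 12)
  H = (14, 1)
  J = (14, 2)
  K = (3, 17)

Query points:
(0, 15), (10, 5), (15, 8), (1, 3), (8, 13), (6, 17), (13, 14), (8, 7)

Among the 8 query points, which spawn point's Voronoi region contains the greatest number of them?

E

(0, 15) — d² to each: E:100, F:17, G:234, H:392, J:365, K:13 → nearest is K
(10, 5) — d² to each: E:20, F:117, G:74, H:32, J:25, K:193 → nearest is E
(15, 8) — d² to each: E:82, F:205, G:16, H:50, J:37, K:225 → nearest is G
(1, 3) — d² to each: E:41, F:64, G:277, H:173, J:170, K:200 → nearest is E
(8, 13) — d² to each: E:40, F:53, G:50, H:180, J:157, K:41 → nearest is E
(6, 17) — d² to each: E:100, F:61, G:106, H:320, J:289, K:9 → nearest is K
(13, 14) — d² to each: E:98, F:153, G:8, H:170, J:145, K:109 → nearest is G
(8, 7) — d² to each: E:4, F:65, G:74, H:72, J:61, K:125 → nearest is E
Tally — E:4, G:2, K:2. E captures the most (4).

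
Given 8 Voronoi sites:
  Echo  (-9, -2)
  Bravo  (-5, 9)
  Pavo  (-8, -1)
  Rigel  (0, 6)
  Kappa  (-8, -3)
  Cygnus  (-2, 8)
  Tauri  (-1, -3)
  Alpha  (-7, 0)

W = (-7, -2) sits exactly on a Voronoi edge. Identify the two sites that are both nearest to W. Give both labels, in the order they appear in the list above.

Pavo and Kappa

Squared distances from W to each site:
d²(W, Echo) = (-7−(-9))² + (-2−(-2))² = 4 + 0 = 4
d²(W, Bravo) = (-7−(-5))² + (-2−9)² = 4 + 121 = 125
d²(W, Pavo) = (-7−(-8))² + (-2−(-1))² = 1 + 1 = 2
d²(W, Rigel) = (-7−0)² + (-2−6)² = 49 + 64 = 113
d²(W, Kappa) = (-7−(-8))² + (-2−(-3))² = 1 + 1 = 2
d²(W, Cygnus) = (-7−(-2))² + (-2−8)² = 25 + 100 = 125
d²(W, Tauri) = (-7−(-1))² + (-2−(-3))² = 36 + 1 = 37
d²(W, Alpha) = (-7−(-7))² + (-2−0)² = 0 + 4 = 4
W is equidistant from Pavo and Kappa (both at squared distance 2), and every other site is strictly farther — so W lies on the Pavo–Kappa Voronoi edge.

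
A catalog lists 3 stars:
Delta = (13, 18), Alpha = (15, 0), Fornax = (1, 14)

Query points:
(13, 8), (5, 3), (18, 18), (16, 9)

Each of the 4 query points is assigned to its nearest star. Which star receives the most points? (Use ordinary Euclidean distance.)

Alpha

(13, 8) — d² to each: Delta:100, Alpha:68, Fornax:180 → nearest is Alpha
(5, 3) — d² to each: Delta:289, Alpha:109, Fornax:137 → nearest is Alpha
(18, 18) — d² to each: Delta:25, Alpha:333, Fornax:305 → nearest is Delta
(16, 9) — d² to each: Delta:90, Alpha:82, Fornax:250 → nearest is Alpha
Tally — Delta:1, Alpha:3. Alpha captures the most (3).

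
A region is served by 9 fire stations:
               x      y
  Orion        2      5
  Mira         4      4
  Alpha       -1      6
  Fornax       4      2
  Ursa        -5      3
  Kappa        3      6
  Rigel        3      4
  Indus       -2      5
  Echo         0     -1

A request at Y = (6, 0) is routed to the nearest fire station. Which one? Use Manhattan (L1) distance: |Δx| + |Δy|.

d(Y, Orion) = 4 + 5 = 9
d(Y, Mira) = 2 + 4 = 6
d(Y, Alpha) = 7 + 6 = 13
d(Y, Fornax) = 2 + 2 = 4
d(Y, Ursa) = 11 + 3 = 14
d(Y, Kappa) = 3 + 6 = 9
d(Y, Rigel) = 3 + 4 = 7
d(Y, Indus) = 8 + 5 = 13
d(Y, Echo) = 6 + 1 = 7
Minimum is at Fornax.

Fornax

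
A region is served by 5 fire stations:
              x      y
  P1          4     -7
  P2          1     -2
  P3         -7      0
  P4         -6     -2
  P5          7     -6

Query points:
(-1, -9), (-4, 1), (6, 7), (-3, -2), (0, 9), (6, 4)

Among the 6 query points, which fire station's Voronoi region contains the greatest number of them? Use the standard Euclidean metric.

P2

(-1, -9) — d² to each: P1:29, P2:53, P3:117, P4:74, P5:73 → nearest is P1
(-4, 1) — d² to each: P1:128, P2:34, P3:10, P4:13, P5:170 → nearest is P3
(6, 7) — d² to each: P1:200, P2:106, P3:218, P4:225, P5:170 → nearest is P2
(-3, -2) — d² to each: P1:74, P2:16, P3:20, P4:9, P5:116 → nearest is P4
(0, 9) — d² to each: P1:272, P2:122, P3:130, P4:157, P5:274 → nearest is P2
(6, 4) — d² to each: P1:125, P2:61, P3:185, P4:180, P5:101 → nearest is P2
Tally — P1:1, P2:3, P3:1, P4:1. P2 captures the most (3).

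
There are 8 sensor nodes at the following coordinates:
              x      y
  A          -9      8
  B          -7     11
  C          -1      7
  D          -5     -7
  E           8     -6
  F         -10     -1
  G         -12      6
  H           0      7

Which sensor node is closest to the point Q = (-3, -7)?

D

Squared Euclidean distances:
|QA|² = 36 + 225 = 261
|QB|² = 16 + 324 = 340
|QC|² = 4 + 196 = 200
|QD|² = 4 + 0 = 4
|QE|² = 121 + 1 = 122
|QF|² = 49 + 36 = 85
|QG|² = 81 + 169 = 250
|QH|² = 9 + 196 = 205
Minimum is at D.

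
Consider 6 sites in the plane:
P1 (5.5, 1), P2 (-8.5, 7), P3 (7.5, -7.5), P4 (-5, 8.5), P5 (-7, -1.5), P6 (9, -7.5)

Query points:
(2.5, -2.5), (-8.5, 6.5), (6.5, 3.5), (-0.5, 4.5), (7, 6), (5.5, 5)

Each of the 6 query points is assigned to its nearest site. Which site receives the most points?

(2.5, -2.5) — d² to each: P1:21.25, P2:211.25, P3:50, P4:177.25, P5:91.25, P6:67.25 → nearest is P1
(-8.5, 6.5) — d² to each: P1:226.25, P2:0.25, P3:452, P4:16.25, P5:66.25, P6:502.25 → nearest is P2
(6.5, 3.5) — d² to each: P1:7.25, P2:237.25, P3:122, P4:157.25, P5:207.25, P6:127.25 → nearest is P1
(-0.5, 4.5) — d² to each: P1:48.25, P2:70.25, P3:208, P4:36.25, P5:78.25, P6:234.25 → nearest is P4
(7, 6) — d² to each: P1:27.25, P2:241.25, P3:182.5, P4:150.25, P5:252.25, P6:186.25 → nearest is P1
(5.5, 5) — d² to each: P1:16, P2:200, P3:160.25, P4:122.5, P5:198.5, P6:168.5 → nearest is P1
Tally — P1:4, P2:1, P4:1. P1 captures the most (4).

P1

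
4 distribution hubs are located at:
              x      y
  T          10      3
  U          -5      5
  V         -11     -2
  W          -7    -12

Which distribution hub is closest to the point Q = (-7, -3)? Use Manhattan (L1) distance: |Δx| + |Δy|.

d(Q,T) = |-7−10| + |-3−3| = 17 + 6 = 23
d(Q,U) = |-7−(-5)| + |-3−5| = 2 + 8 = 10
d(Q,V) = |-7−(-11)| + |-3−(-2)| = 4 + 1 = 5
d(Q,W) = |-7−(-7)| + |-3−(-12)| = 0 + 9 = 9
The smallest is to V, so Q lies in the Voronoi region of V.

V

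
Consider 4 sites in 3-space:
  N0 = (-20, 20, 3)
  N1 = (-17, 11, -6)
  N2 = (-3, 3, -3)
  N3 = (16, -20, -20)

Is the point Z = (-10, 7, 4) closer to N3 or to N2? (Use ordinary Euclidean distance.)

N2

Compare squared distances:
|ZN3|² = (-10−16)² + (7−(-20))² + (4−(-20))² = 676 + 729 + 576 = 1981
|ZN2|² = (-10−(-3))² + (7−3)² + (4−(-3))² = 49 + 16 + 49 = 114
1981 > 114, so N2 is closer.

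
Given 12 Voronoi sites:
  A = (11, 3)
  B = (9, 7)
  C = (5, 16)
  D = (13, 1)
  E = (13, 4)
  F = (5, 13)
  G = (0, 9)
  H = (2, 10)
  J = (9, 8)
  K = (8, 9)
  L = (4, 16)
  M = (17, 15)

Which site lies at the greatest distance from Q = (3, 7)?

Squared Euclidean distances:
|QA|² = 64 + 16 = 80
|QB|² = 36 + 0 = 36
|QC|² = 4 + 81 = 85
|QD|² = 100 + 36 = 136
|QE|² = 100 + 9 = 109
|QF|² = 4 + 36 = 40
|QG|² = 9 + 4 = 13
|QH|² = 1 + 9 = 10
|QJ|² = 36 + 1 = 37
|QK|² = 25 + 4 = 29
|QL|² = 1 + 81 = 82
|QM|² = 196 + 64 = 260
The largest is to M.

M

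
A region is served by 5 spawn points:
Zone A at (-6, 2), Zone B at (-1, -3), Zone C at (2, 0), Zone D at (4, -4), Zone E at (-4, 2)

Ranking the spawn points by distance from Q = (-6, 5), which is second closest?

Zone E

Since √ is increasing, it suffices to compare squared distances:
d²(Q, Zone A) = (-6−(-6))² + (5−2)² = 0 + 9 = 9
d²(Q, Zone B) = (-6−(-1))² + (5−(-3))² = 25 + 64 = 89
d²(Q, Zone C) = (-6−2)² + (5−0)² = 64 + 25 = 89
d²(Q, Zone D) = (-6−4)² + (5−(-4))² = 100 + 81 = 181
d²(Q, Zone E) = (-6−(-4))² + (5−2)² = 4 + 9 = 13
Sorted ascending: Zone A, Zone E, Zone B, … — the second-nearest is Zone E.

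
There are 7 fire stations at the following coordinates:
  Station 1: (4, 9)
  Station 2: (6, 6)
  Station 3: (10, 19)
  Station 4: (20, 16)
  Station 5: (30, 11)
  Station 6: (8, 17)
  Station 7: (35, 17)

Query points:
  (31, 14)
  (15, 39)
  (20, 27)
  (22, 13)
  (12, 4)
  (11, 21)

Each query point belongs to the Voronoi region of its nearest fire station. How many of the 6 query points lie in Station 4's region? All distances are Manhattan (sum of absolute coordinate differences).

2

(31, 14) — d to each: Station 1:32, Station 2:33, Station 3:26, Station 4:13, Station 5:4, Station 6:26, Station 7:7 → nearest is Station 5
(15, 39) — d to each: Station 1:41, Station 2:42, Station 3:25, Station 4:28, Station 5:43, Station 6:29, Station 7:42 → nearest is Station 3
(20, 27) — d to each: Station 1:34, Station 2:35, Station 3:18, Station 4:11, Station 5:26, Station 6:22, Station 7:25 → nearest is Station 4
(22, 13) — d to each: Station 1:22, Station 2:23, Station 3:18, Station 4:5, Station 5:10, Station 6:18, Station 7:17 → nearest is Station 4
(12, 4) — d to each: Station 1:13, Station 2:8, Station 3:17, Station 4:20, Station 5:25, Station 6:17, Station 7:36 → nearest is Station 2
(11, 21) — d to each: Station 1:19, Station 2:20, Station 3:3, Station 4:14, Station 5:29, Station 6:7, Station 7:28 → nearest is Station 3
2 of the 6 points have Station 4 as nearest.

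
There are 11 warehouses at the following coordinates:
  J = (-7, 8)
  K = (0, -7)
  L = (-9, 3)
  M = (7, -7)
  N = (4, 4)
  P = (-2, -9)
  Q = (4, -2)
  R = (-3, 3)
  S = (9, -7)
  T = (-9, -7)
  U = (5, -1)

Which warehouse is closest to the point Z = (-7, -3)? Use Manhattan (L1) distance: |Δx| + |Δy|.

d(Z,J) = 0 + 11 = 11
d(Z,K) = 7 + 4 = 11
d(Z,L) = 2 + 6 = 8
d(Z,M) = 14 + 4 = 18
d(Z,N) = 11 + 7 = 18
d(Z,P) = 5 + 6 = 11
d(Z,Q) = 11 + 1 = 12
d(Z,R) = 4 + 6 = 10
d(Z,S) = 16 + 4 = 20
d(Z,T) = 2 + 4 = 6
d(Z,U) = 12 + 2 = 14
Minimum is at T.

T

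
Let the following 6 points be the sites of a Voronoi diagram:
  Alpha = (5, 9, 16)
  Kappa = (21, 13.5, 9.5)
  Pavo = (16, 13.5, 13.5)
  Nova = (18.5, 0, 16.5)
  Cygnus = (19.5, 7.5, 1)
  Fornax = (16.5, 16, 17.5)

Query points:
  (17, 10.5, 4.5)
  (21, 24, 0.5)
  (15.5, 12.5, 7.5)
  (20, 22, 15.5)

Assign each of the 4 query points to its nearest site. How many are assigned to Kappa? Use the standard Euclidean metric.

(17, 10.5, 4.5) — d² to each: Alpha:278.5, Kappa:50, Pavo:91, Nova:256.5, Cygnus:27.5, Fornax:199.5 → nearest is Cygnus
(21, 24, 0.5) — d² to each: Alpha:721.25, Kappa:191.25, Pavo:304.25, Nova:838.25, Cygnus:274.75, Fornax:373.25 → nearest is Kappa
(15.5, 12.5, 7.5) — d² to each: Alpha:194.75, Kappa:35.25, Pavo:37.25, Nova:246.25, Cygnus:83.25, Fornax:113.25 → nearest is Kappa
(20, 22, 15.5) — d² to each: Alpha:394.25, Kappa:109.25, Pavo:92.25, Nova:487.25, Cygnus:420.75, Fornax:52.25 → nearest is Fornax
2 of the 4 points have Kappa as nearest.

2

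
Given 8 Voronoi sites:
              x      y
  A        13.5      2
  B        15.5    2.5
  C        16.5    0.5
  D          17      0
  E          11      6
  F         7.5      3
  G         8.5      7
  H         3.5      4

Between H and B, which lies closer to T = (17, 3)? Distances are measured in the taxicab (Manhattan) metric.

B

d(T,H) = |17−3.5| + |3−4| = 13.5 + 1 = 14.5
d(T,B) = |17−15.5| + |3−2.5| = 1.5 + 0.5 = 2
14.5 > 2, so B is closer.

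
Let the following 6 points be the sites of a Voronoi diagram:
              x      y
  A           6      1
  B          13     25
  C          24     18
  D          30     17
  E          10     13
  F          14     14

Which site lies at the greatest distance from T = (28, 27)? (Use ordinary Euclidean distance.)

Squared Euclidean distances:
|TA|² = (28−6)² + (27−1)² = 484 + 676 = 1160
|TB|² = (28−13)² + (27−25)² = 225 + 4 = 229
|TC|² = (28−24)² + (27−18)² = 16 + 81 = 97
|TD|² = (28−30)² + (27−17)² = 4 + 100 = 104
|TE|² = (28−10)² + (27−13)² = 324 + 196 = 520
|TF|² = (28−14)² + (27−14)² = 196 + 169 = 365
The largest is to A.

A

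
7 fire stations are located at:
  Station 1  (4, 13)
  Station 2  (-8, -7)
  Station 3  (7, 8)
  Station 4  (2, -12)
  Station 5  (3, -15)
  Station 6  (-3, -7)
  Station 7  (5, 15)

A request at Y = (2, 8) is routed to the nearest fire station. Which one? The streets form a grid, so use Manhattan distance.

d(Y, Station 1) = |2−4| + |8−13| = 2 + 5 = 7
d(Y, Station 2) = |2−(-8)| + |8−(-7)| = 10 + 15 = 25
d(Y, Station 3) = |2−7| + |8−8| = 5 + 0 = 5
d(Y, Station 4) = |2−2| + |8−(-12)| = 0 + 20 = 20
d(Y, Station 5) = |2−3| + |8−(-15)| = 1 + 23 = 24
d(Y, Station 6) = |2−(-3)| + |8−(-7)| = 5 + 15 = 20
d(Y, Station 7) = |2−5| + |8−15| = 3 + 7 = 10
Minimum is at Station 3.

Station 3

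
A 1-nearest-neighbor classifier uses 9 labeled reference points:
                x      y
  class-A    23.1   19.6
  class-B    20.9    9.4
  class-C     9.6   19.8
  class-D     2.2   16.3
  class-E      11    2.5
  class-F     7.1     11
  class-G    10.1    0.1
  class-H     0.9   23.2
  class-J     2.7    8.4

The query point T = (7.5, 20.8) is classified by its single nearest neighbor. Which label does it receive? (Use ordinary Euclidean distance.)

Squared Euclidean distances:
d²(T, class-A) = (7.5−23.1)² + (20.8−19.6)² = 243.36 + 1.44 = 244.8
d²(T, class-B) = (7.5−20.9)² + (20.8−9.4)² = 179.56 + 129.96 = 309.52
d²(T, class-C) = (7.5−9.6)² + (20.8−19.8)² = 4.41 + 1 = 5.41
d²(T, class-D) = (7.5−2.2)² + (20.8−16.3)² = 28.09 + 20.25 = 48.34
d²(T, class-E) = (7.5−11)² + (20.8−2.5)² = 12.25 + 334.89 = 347.14
d²(T, class-F) = (7.5−7.1)² + (20.8−11)² = 0.16 + 96.04 = 96.2
d²(T, class-G) = (7.5−10.1)² + (20.8−0.1)² = 6.76 + 428.49 = 435.25
d²(T, class-H) = (7.5−0.9)² + (20.8−23.2)² = 43.56 + 5.76 = 49.32
d²(T, class-J) = (7.5−2.7)² + (20.8−8.4)² = 23.04 + 153.76 = 176.8
The smallest is to class-C, so T lies in the Voronoi region of class-C.

class-C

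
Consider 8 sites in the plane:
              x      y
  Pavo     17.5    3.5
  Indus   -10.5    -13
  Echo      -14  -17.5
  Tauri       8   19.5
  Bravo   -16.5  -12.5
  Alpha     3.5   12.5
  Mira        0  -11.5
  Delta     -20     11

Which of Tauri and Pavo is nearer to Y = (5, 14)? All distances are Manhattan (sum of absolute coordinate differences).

d(Y, Tauri) = |5−8| + |14−19.5| = 3 + 5.5 = 8.5
d(Y, Pavo) = |5−17.5| + |14−3.5| = 12.5 + 10.5 = 23
8.5 < 23, so Tauri is closer.

Tauri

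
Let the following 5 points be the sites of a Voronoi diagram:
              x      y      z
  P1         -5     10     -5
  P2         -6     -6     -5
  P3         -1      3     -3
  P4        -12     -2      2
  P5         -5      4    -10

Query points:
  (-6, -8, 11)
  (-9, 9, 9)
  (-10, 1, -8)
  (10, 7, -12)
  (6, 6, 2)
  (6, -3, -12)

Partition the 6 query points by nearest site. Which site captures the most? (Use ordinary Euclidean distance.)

(-6, -8, 11) — d² to each: P1:581, P2:260, P3:342, P4:153, P5:586 → nearest is P4
(-9, 9, 9) — d² to each: P1:213, P2:430, P3:244, P4:179, P5:402 → nearest is P4
(-10, 1, -8) — d² to each: P1:115, P2:74, P3:110, P4:113, P5:38 → nearest is P5
(10, 7, -12) — d² to each: P1:283, P2:474, P3:218, P4:761, P5:238 → nearest is P3
(6, 6, 2) — d² to each: P1:186, P2:337, P3:83, P4:388, P5:269 → nearest is P3
(6, -3, -12) — d² to each: P1:339, P2:202, P3:166, P4:521, P5:174 → nearest is P3
Tally — P3:3, P4:2, P5:1. P3 captures the most (3).

P3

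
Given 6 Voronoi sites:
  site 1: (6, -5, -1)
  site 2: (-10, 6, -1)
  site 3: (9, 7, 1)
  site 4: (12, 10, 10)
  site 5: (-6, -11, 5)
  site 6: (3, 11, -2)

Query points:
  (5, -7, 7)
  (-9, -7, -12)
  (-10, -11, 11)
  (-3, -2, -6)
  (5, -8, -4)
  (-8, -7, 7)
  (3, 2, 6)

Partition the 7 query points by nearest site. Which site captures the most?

(5, -7, 7) — d² to each: site 1:69, site 2:458, site 3:248, site 4:347, site 5:141, site 6:409 → nearest is site 1
(-9, -7, -12) — d² to each: site 1:350, site 2:291, site 3:689, site 4:1214, site 5:314, site 6:568 → nearest is site 2
(-10, -11, 11) — d² to each: site 1:436, site 2:433, site 3:785, site 4:926, site 5:52, site 6:822 → nearest is site 5
(-3, -2, -6) — d² to each: site 1:115, site 2:138, site 3:274, site 4:625, site 5:211, site 6:221 → nearest is site 1
(5, -8, -4) — d² to each: site 1:19, site 2:430, site 3:266, site 4:569, site 5:211, site 6:369 → nearest is site 1
(-8, -7, 7) — d² to each: site 1:264, site 2:237, site 3:521, site 4:698, site 5:24, site 6:526 → nearest is site 5
(3, 2, 6) — d² to each: site 1:107, site 2:234, site 3:86, site 4:161, site 5:251, site 6:145 → nearest is site 3
Tally — site 1:3, site 2:1, site 3:1, site 5:2. site 1 captures the most (3).

site 1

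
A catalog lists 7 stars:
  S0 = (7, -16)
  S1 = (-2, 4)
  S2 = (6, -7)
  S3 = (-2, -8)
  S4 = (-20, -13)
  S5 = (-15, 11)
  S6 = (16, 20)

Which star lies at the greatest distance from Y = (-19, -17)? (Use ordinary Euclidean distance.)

Squared Euclidean distances:
|YS0|² = 676 + 1 = 677
|YS1|² = 289 + 441 = 730
|YS2|² = 625 + 100 = 725
|YS3|² = 289 + 81 = 370
|YS4|² = 1 + 16 = 17
|YS5|² = 16 + 784 = 800
|YS6|² = 1225 + 1369 = 2594
The largest is to S6.

S6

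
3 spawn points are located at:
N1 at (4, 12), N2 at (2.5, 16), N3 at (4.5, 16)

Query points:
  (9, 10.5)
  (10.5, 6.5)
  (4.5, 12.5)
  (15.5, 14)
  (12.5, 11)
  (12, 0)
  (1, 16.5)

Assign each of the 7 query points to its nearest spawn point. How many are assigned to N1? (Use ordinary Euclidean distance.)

(9, 10.5) — d² to each: N1:27.25, N2:72.5, N3:50.5 → nearest is N1
(10.5, 6.5) — d² to each: N1:72.5, N2:154.25, N3:126.25 → nearest is N1
(4.5, 12.5) — d² to each: N1:0.5, N2:16.25, N3:12.25 → nearest is N1
(15.5, 14) — d² to each: N1:136.25, N2:173, N3:125 → nearest is N3
(12.5, 11) — d² to each: N1:73.25, N2:125, N3:89 → nearest is N1
(12, 0) — d² to each: N1:208, N2:346.25, N3:312.25 → nearest is N1
(1, 16.5) — d² to each: N1:29.25, N2:2.5, N3:12.5 → nearest is N2
5 of the 7 points have N1 as nearest.

5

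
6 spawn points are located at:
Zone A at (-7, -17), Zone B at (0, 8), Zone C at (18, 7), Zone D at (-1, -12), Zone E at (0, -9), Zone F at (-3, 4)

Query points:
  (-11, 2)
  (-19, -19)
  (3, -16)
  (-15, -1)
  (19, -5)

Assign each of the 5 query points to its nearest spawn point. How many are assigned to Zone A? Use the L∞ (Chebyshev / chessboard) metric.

(-11, 2) — d to each: Zone A:19, Zone B:11, Zone C:29, Zone D:14, Zone E:11, Zone F:8 → nearest is Zone F
(-19, -19) — d to each: Zone A:12, Zone B:27, Zone C:37, Zone D:18, Zone E:19, Zone F:23 → nearest is Zone A
(3, -16) — d to each: Zone A:10, Zone B:24, Zone C:23, Zone D:4, Zone E:7, Zone F:20 → nearest is Zone D
(-15, -1) — d to each: Zone A:16, Zone B:15, Zone C:33, Zone D:14, Zone E:15, Zone F:12 → nearest is Zone F
(19, -5) — d to each: Zone A:26, Zone B:19, Zone C:12, Zone D:20, Zone E:19, Zone F:22 → nearest is Zone C
1 of the 5 points has Zone A as nearest.

1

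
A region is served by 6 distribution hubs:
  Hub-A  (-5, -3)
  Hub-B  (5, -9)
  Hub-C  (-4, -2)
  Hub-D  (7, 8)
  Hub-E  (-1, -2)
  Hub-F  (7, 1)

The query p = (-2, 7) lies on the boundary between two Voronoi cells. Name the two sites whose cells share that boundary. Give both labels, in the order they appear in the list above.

Hub-D and Hub-E

Squared distances from p to each site:
d²(p, Hub-A) = 9 + 100 = 109
d²(p, Hub-B) = 49 + 256 = 305
d²(p, Hub-C) = 4 + 81 = 85
d²(p, Hub-D) = 81 + 1 = 82
d²(p, Hub-E) = 1 + 81 = 82
d²(p, Hub-F) = 81 + 36 = 117
p is equidistant from Hub-D and Hub-E (both at squared distance 82), and every other site is strictly farther — so p lies on the Hub-D–Hub-E Voronoi edge.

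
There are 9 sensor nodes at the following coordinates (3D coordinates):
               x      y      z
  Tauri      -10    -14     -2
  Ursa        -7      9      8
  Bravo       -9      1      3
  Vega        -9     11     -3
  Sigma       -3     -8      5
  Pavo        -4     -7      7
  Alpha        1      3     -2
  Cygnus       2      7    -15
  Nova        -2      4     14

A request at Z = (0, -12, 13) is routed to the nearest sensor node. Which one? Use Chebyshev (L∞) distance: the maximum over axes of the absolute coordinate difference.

d(Z, Tauri) = max(10, 2, 15) = 15
d(Z, Ursa) = max(7, 21, 5) = 21
d(Z, Bravo) = max(9, 13, 10) = 13
d(Z, Vega) = max(9, 23, 16) = 23
d(Z, Sigma) = max(3, 4, 8) = 8
d(Z, Pavo) = max(4, 5, 6) = 6
d(Z, Alpha) = max(1, 15, 15) = 15
d(Z, Cygnus) = max(2, 19, 28) = 28
d(Z, Nova) = max(2, 16, 1) = 16
Minimum is at Pavo.

Pavo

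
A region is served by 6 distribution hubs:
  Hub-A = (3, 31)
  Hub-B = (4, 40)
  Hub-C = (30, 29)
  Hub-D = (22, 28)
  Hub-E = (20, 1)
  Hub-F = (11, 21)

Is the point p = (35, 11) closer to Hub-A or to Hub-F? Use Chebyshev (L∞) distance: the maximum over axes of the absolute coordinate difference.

d(p, Hub-A) = max(32, 20) = 32
d(p, Hub-F) = max(24, 10) = 24
32 > 24, so Hub-F is closer.

Hub-F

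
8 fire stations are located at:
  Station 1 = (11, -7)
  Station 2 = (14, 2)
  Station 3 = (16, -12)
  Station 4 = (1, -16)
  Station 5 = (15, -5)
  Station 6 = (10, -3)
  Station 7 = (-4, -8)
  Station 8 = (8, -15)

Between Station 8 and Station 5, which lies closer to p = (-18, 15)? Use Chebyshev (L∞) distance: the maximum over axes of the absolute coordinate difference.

d(p, Station 8) = max(26, 30) = 30
d(p, Station 5) = max(33, 20) = 33
30 < 33, so Station 8 is closer.

Station 8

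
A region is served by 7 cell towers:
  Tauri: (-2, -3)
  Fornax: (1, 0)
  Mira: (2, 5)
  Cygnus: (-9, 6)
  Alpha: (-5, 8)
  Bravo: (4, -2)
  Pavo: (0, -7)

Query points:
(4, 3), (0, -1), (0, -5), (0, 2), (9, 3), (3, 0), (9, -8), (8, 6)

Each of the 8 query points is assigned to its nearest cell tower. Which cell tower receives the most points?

Fornax

(4, 3) — d² to each: Tauri:72, Fornax:18, Mira:8, Cygnus:178, Alpha:106, Bravo:25, Pavo:116 → nearest is Mira
(0, -1) — d² to each: Tauri:8, Fornax:2, Mira:40, Cygnus:130, Alpha:106, Bravo:17, Pavo:36 → nearest is Fornax
(0, -5) — d² to each: Tauri:8, Fornax:26, Mira:104, Cygnus:202, Alpha:194, Bravo:25, Pavo:4 → nearest is Pavo
(0, 2) — d² to each: Tauri:29, Fornax:5, Mira:13, Cygnus:97, Alpha:61, Bravo:32, Pavo:81 → nearest is Fornax
(9, 3) — d² to each: Tauri:157, Fornax:73, Mira:53, Cygnus:333, Alpha:221, Bravo:50, Pavo:181 → nearest is Bravo
(3, 0) — d² to each: Tauri:34, Fornax:4, Mira:26, Cygnus:180, Alpha:128, Bravo:5, Pavo:58 → nearest is Fornax
(9, -8) — d² to each: Tauri:146, Fornax:128, Mira:218, Cygnus:520, Alpha:452, Bravo:61, Pavo:82 → nearest is Bravo
(8, 6) — d² to each: Tauri:181, Fornax:85, Mira:37, Cygnus:289, Alpha:173, Bravo:80, Pavo:233 → nearest is Mira
Tally — Fornax:3, Mira:2, Bravo:2, Pavo:1. Fornax captures the most (3).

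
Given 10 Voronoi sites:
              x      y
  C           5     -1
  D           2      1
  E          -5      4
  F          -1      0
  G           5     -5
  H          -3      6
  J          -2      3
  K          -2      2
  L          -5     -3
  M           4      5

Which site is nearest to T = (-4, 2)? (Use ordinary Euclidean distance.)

K

Compare squared distances (the ordering matches that of the actual distances):
|TC|² = (-4−5)² + (2−(-1))² = 81 + 9 = 90
|TD|² = (-4−2)² + (2−1)² = 36 + 1 = 37
|TE|² = (-4−(-5))² + (2−4)² = 1 + 4 = 5
|TF|² = (-4−(-1))² + (2−0)² = 9 + 4 = 13
|TG|² = (-4−5)² + (2−(-5))² = 81 + 49 = 130
|TH|² = (-4−(-3))² + (2−6)² = 1 + 16 = 17
|TJ|² = (-4−(-2))² + (2−3)² = 4 + 1 = 5
|TK|² = (-4−(-2))² + (2−2)² = 4 + 0 = 4
|TL|² = (-4−(-5))² + (2−(-3))² = 1 + 25 = 26
|TM|² = (-4−4)² + (2−5)² = 64 + 9 = 73
Minimum is at K.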